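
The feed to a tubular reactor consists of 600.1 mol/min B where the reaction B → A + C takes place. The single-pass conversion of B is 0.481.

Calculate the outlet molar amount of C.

289 mol/min

B reacted = 0.481 × 600.1 = 288.6 mol/min; ν_B = −1, so ξ = 288.6/1 = 288.6 mol/min.
Outlet amounts (n = n₀ + ν ξ):
  B: 600.1 − 1(288.6) = 311.5
  A: 0 + 1(288.6) = 288.6
  C: 0 + 1(288.6) = 288.6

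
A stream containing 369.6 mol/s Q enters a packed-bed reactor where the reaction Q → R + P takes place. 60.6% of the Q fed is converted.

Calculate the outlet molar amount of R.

Q reacted = 0.606 × 369.6 = 224 mol/s; ν_Q = −1, so ξ = 224/1 = 224 mol/s.
Outlet amounts (n = n₀ + ν ξ):
  Q: 369.6 − 1(224) = 145.6
  R: 0 + 1(224) = 224
  P: 0 + 1(224) = 224

224 mol/s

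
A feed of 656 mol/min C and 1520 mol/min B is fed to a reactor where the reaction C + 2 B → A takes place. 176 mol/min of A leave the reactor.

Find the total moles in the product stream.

1820 mol/min

For A: n = n₀ + 1ξ → 176 = 0 + 1ξ, giving ξ = 176 mol/min.
Outlet amounts (n = n₀ + ν ξ):
  C: 656 − 1(176) = 480
  B: 1520 − 2(176) = 1168
  A: 0 + 1(176) = 176
Total out = 480 + 1168 + 176 = 1824 mol/min.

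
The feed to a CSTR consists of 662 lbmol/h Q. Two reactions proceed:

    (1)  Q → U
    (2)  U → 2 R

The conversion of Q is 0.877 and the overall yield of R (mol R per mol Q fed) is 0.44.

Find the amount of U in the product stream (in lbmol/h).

435 lbmol/h

Conversion of Q: Q consumed = 1ξ₁ = 0.877 × 662 → ξ₁ = 580.6 lbmol/h.
Yield of R: 2ξ₂ / 662 = 0.44 → ξ₂ = 145.6 lbmol/h.
Outlet amounts (n = n₀ + Σ ν·ξ):
  Q: 662 − 1(580.6) = 81.43
  U: 0 + 1(580.6) − 1(145.6) = 434.9
  R: 0 + 2(145.6) = 291.3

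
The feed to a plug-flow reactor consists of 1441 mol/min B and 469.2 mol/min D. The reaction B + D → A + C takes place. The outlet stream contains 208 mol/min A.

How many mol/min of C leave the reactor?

For A: n = n₀ + 1ξ → 208 = 0 + 1ξ, giving ξ = 208 mol/min.
Outlet amounts (n = n₀ + ν ξ):
  B: 1441 − 1(208) = 1233
  D: 469.2 − 1(208) = 261.2
  A: 0 + 1(208) = 208
  C: 0 + 1(208) = 208

208 mol/min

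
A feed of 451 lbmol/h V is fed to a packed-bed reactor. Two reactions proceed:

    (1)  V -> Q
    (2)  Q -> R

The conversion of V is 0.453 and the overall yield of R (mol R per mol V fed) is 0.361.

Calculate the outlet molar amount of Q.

Conversion of V: V consumed = 1ξ₁ = 0.453 × 451 → ξ₁ = 204.3 lbmol/h.
Yield of R: 1ξ₂ / 451 = 0.361 → ξ₂ = 162.8 lbmol/h.
Outlet amounts (n = n₀ + Σ ν·ξ):
  V: 451 − 1(204.3) = 246.7
  Q: 0 + 1(204.3) − 1(162.8) = 41.49
  R: 0 + 1(162.8) = 162.8

41.5 lbmol/h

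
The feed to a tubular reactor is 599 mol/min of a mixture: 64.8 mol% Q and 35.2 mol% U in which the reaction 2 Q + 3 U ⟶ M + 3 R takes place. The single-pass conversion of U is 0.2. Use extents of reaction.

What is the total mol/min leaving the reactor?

585 mol/min

U reacted = 0.2 × 210.8 = 42.17 mol/min; ν_U = −3, so ξ = 42.17/3 = 14.06 mol/min.
Outlet amounts (n = n₀ + ν ξ):
  Q: 388.2 − 2(14.06) = 360
  U: 210.8 − 3(14.06) = 168.7
  M: 0 + 1(14.06) = 14.06
  R: 0 + 3(14.06) = 42.17
Total out = 360 + 168.7 + 14.06 + 42.17 = 584.9 mol/min.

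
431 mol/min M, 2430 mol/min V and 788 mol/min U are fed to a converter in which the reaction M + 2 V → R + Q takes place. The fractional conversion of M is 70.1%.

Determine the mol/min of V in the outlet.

1830 mol/min

M reacted = 0.701 × 431 = 302.1 mol/min; ν_M = −1, so ξ = 302.1/1 = 302.1 mol/min.
Outlet amounts (n = n₀ + ν ξ):
  M: 431 − 1(302.1) = 128.9
  V: 2430 − 2(302.1) = 1826
  R: 0 + 1(302.1) = 302.1
  Q: 0 + 1(302.1) = 302.1
  U: 788 (inert)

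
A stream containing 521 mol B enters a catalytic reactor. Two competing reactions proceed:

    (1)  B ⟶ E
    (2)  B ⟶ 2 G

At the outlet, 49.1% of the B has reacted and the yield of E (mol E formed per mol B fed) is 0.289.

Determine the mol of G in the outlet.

210 mol

Yield of E: 1ξ₁ / 521 = 0.289 → ξ₁ = 150.6 mol.
Conversion of B: 1ξ₁ + 1ξ₂ = 0.491 × 521 = 255.8 → ξ₂ = 105.2 mol.
Outlet amounts (n = n₀ + Σ ν·ξ):
  B: 521 − 1(150.6) − 1(105.2) = 265.2
  E: 0 + 1(150.6) = 150.6
  G: 0 + 2(105.2) = 210.5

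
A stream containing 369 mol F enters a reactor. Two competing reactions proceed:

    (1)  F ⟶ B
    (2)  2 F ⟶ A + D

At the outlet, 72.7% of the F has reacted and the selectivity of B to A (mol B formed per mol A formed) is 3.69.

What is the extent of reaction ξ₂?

ξ₂ = 47.1 mol

Conversion of F: F consumed = 0.727 × 369 = 268.3 mol = 1ξ₁ + 2ξ₂.
Selectivity: 1ξ₁ / (1ξ₂) = 3.69 → ξ₁ = 3.69 ξ₂.
Substitute: (1·3.69 + 2) ξ₂ = 268.3 → ξ₂ = 47.15 mol, ξ₁ = 174 mol.
Outlet amounts (n = n₀ + Σ ν·ξ):
  F: 369 − 1(174) − 2(47.15) = 100.7
  B: 0 + 1(174) = 174
  A: 0 + 1(47.15) = 47.15
  D: 0 + 1(47.15) = 47.15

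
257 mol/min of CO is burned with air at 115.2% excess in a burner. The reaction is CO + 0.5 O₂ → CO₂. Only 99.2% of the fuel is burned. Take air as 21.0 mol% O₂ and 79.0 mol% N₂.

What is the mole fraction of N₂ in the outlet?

Stoichiometric O₂ = 0.5 × 257 = 128.5 mol/min; O₂ fed = 128.5 × 2.152 = 276.5 mol/min.
N₂ fed = 276.5 × 79/21 = 1040 mol/min.
Fuel reacted = 0.992 × 257 → ξ = 254.9 mol/min.
Outlet (n = n₀ + ν ξ):
  CO: 257 − 1(254.9) = 2.056
  O₂: 276.5 − 0.5(254.9) = 149.1
  N₂: 1040 (inert)
  CO₂: 0 + 1(254.9) = 254.9
Total out = 1446 mol/min; y_N₂ = 1040 / 1446 = 0.7193.

0.719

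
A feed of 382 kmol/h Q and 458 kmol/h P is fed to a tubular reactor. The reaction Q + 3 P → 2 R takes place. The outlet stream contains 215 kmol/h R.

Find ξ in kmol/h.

For R: n = n₀ + 2ξ → 215 = 0 + 2ξ, giving ξ = 107.5 kmol/h.
Outlet amounts (n = n₀ + ν ξ):
  Q: 382 − 1(107.5) = 274.5
  P: 458 − 3(107.5) = 135.5
  R: 0 + 2(107.5) = 215

ξ = 108 kmol/h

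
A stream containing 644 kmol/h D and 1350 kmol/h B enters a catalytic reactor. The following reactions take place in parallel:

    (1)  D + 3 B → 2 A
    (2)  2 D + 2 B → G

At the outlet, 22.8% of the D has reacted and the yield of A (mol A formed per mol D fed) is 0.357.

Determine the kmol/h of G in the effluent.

Yield of A: 2ξ₁ / 644 = 0.357 → ξ₁ = 115 kmol/h.
Conversion of D: 1ξ₁ + 2ξ₂ = 0.228 × 644 = 146.8 → ξ₂ = 15.94 kmol/h.
Outlet amounts (n = n₀ + Σ ν·ξ):
  D: 644 − 1(115) − 2(15.94) = 497.2
  B: 1350 − 3(115) − 2(15.94) = 973.3
  A: 0 + 2(115) = 229.9
  G: 0 + 1(15.94) = 15.94

15.9 kmol/h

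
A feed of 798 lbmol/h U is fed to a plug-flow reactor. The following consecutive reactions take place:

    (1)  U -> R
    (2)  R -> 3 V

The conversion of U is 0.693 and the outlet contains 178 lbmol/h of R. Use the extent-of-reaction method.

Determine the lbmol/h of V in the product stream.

Conversion of U: U consumed = 1ξ₁ = 0.693 × 798 → ξ₁ = 553 lbmol/h.
R balance: n_R = 0 + 1ξ₁ − 1ξ₂ = 178 → ξ₂ = (1·553 − 178)/1 = 375 lbmol/h.
Outlet amounts (n = n₀ + Σ ν·ξ):
  U: 798 − 1(553) = 245
  R: 0 + 1(553) − 1(375) = 178
  V: 0 + 3(375) = 1125

1130 lbmol/h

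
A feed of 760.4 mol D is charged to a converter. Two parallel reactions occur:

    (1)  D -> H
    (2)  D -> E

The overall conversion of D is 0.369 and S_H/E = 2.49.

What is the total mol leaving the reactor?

760 mol

Conversion of D: D consumed = 0.369 × 760.4 = 280.6 mol = 1ξ₁ + 1ξ₂.
Selectivity: 1ξ₁ / (1ξ₂) = 2.49 → ξ₁ = 2.49 ξ₂.
Substitute: (1·2.49 + 1) ξ₂ = 280.6 → ξ₂ = 80.4 mol, ξ₁ = 200.2 mol.
Outlet amounts (n = n₀ + Σ ν·ξ):
  D: 760.4 − 1(200.2) − 1(80.4) = 479.8
  H: 0 + 1(200.2) = 200.2
  E: 0 + 1(80.4) = 80.4
Total out = 479.8 + 200.2 + 80.4 = 760.4 mol.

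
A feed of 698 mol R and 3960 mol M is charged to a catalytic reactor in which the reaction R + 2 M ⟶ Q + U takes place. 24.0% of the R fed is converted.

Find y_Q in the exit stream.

R reacted = 0.24 × 698 = 167.5 mol; ν_R = −1, so ξ = 167.5/1 = 167.5 mol.
Outlet amounts (n = n₀ + ν ξ):
  R: 698 − 1(167.5) = 530.5
  M: 3960 − 2(167.5) = 3625
  Q: 0 + 1(167.5) = 167.5
  U: 0 + 1(167.5) = 167.5
Total out = 4490 mol; y_Q = 167.5 / 4490 = 0.03731.

0.0373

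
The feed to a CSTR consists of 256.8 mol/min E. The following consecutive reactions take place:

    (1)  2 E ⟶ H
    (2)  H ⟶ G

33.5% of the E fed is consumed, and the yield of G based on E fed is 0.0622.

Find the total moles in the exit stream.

Conversion of E: E consumed = 2ξ₁ = 0.335 × 256.8 → ξ₁ = 43.01 mol/min.
Yield of G: 1ξ₂ / 256.8 = 0.0622 → ξ₂ = 15.97 mol/min.
Outlet amounts (n = n₀ + Σ ν·ξ):
  E: 256.8 − 2(43.01) = 170.8
  H: 0 + 1(43.01) − 1(15.97) = 27.04
  G: 0 + 1(15.97) = 15.97
Total out = 170.8 + 27.04 + 15.97 = 213.8 mol/min.

214 mol/min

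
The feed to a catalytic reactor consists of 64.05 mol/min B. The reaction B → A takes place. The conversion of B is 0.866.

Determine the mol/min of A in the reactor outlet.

B reacted = 0.866 × 64.05 = 55.47 mol/min; ν_B = −1, so ξ = 55.47/1 = 55.47 mol/min.
Outlet amounts (n = n₀ + ν ξ):
  B: 64.05 − 1(55.47) = 8.583
  A: 0 + 1(55.47) = 55.47

55.5 mol/min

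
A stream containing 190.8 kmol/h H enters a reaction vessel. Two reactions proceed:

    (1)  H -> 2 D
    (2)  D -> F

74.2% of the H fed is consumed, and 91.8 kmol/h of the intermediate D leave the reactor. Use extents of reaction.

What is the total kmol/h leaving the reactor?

Conversion of H: H consumed = 1ξ₁ = 0.742 × 190.8 → ξ₁ = 141.6 kmol/h.
D balance: n_D = 0 + 2ξ₁ − 1ξ₂ = 91.8 → ξ₂ = (2·141.6 − 91.8)/1 = 191.3 kmol/h.
Outlet amounts (n = n₀ + Σ ν·ξ):
  H: 190.8 − 1(141.6) = 49.23
  D: 0 + 2(141.6) − 1(191.3) = 91.8
  F: 0 + 1(191.3) = 191.3
Total out = 49.23 + 91.8 + 191.3 = 332.4 kmol/h.

332 kmol/h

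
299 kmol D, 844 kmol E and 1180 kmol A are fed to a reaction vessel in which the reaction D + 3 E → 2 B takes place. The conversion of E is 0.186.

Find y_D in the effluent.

E reacted = 0.186 × 844 = 157 kmol; ν_E = −3, so ξ = 157/3 = 52.33 kmol.
Outlet amounts (n = n₀ + ν ξ):
  D: 299 − 1(52.33) = 246.7
  E: 844 − 3(52.33) = 687
  B: 0 + 2(52.33) = 104.7
  A: 1180 (inert)
Total out = 2218 kmol; y_D = 246.7 / 2218 = 0.1112.

0.111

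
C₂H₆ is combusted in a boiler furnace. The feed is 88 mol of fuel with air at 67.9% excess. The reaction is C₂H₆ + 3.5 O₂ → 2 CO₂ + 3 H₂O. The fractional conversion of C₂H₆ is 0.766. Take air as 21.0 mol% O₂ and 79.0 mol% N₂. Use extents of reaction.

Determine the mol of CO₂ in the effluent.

Stoichiometric O₂ = 3.5 × 88 = 308 mol; O₂ fed = 308 × 1.679 = 517.1 mol.
N₂ fed = 517.1 × 79/21 = 1945 mol.
Fuel reacted = 0.766 × 88 → ξ = 67.41 mol.
Outlet (n = n₀ + ν ξ):
  C₂H₆: 88 − 1(67.41) = 20.59
  O₂: 517.1 − 3.5(67.41) = 281.2
  N₂: 1945 (inert)
  CO₂: 0 + 2(67.41) = 134.8
  H₂O: 0 + 3(67.41) = 202.2

135 mol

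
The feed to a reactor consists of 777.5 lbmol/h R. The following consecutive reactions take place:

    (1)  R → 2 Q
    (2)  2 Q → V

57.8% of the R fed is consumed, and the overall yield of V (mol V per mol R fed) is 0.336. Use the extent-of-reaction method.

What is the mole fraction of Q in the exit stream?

0.39

Conversion of R: R consumed = 1ξ₁ = 0.578 × 777.5 → ξ₁ = 449.4 lbmol/h.
Yield of V: 1ξ₂ / 777.5 = 0.336 → ξ₂ = 261.2 lbmol/h.
Outlet amounts (n = n₀ + Σ ν·ξ):
  R: 777.5 − 1(449.4) = 328.1
  Q: 0 + 2(449.4) − 2(261.2) = 376.3
  V: 0 + 1(261.2) = 261.2
Total out = 965.7 lbmol/h; y_Q = 376.3 / 965.7 = 0.3897.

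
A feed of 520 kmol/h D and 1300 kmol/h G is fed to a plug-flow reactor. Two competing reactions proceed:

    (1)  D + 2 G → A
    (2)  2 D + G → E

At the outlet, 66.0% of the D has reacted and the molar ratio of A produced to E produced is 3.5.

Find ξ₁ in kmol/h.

Conversion of D: D consumed = 0.66 × 520 = 343.2 kmol/h = 1ξ₁ + 2ξ₂.
Selectivity: 1ξ₁ / (1ξ₂) = 3.5 → ξ₁ = 3.5 ξ₂.
Substitute: (1·3.5 + 2) ξ₂ = 343.2 → ξ₂ = 62.4 kmol/h, ξ₁ = 218.4 kmol/h.
Outlet amounts (n = n₀ + Σ ν·ξ):
  D: 520 − 1(218.4) − 2(62.4) = 176.8
  G: 1300 − 2(218.4) − 1(62.4) = 800.8
  A: 0 + 1(218.4) = 218.4
  E: 0 + 1(62.4) = 62.4

ξ₁ = 218 kmol/h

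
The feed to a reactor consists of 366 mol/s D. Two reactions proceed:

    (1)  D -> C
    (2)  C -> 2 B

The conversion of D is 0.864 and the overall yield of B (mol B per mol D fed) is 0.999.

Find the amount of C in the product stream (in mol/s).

133 mol/s

Conversion of D: D consumed = 1ξ₁ = 0.864 × 366 → ξ₁ = 316.2 mol/s.
Yield of B: 2ξ₂ / 366 = 0.999 → ξ₂ = 182.8 mol/s.
Outlet amounts (n = n₀ + Σ ν·ξ):
  D: 366 − 1(316.2) = 49.78
  C: 0 + 1(316.2) − 1(182.8) = 133.4
  B: 0 + 2(182.8) = 365.6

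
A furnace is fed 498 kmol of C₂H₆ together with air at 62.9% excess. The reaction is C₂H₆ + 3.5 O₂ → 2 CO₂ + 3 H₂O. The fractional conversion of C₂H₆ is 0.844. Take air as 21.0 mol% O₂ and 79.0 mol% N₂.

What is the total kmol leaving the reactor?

14200 kmol

Stoichiometric O₂ = 3.5 × 498 = 1743 kmol; O₂ fed = 1743 × 1.629 = 2839 kmol.
N₂ fed = 2839 × 79/21 = 10680 kmol.
Fuel reacted = 0.844 × 498 → ξ = 420.3 kmol.
Outlet (n = n₀ + ν ξ):
  C₂H₆: 498 − 1(420.3) = 77.69
  O₂: 2839 − 3.5(420.3) = 1368
  N₂: 10680 (inert)
  CO₂: 0 + 2(420.3) = 840.6
  H₂O: 0 + 3(420.3) = 1261
Total out = 77.69 + 1368 + 10680 + 840.6 + 1261 = 14230 kmol.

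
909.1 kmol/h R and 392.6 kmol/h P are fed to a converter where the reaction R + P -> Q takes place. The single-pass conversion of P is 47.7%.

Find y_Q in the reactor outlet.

P reacted = 0.477 × 392.6 = 187.3 kmol/h; ν_P = −1, so ξ = 187.3/1 = 187.3 kmol/h.
Outlet amounts (n = n₀ + ν ξ):
  R: 909.1 − 1(187.3) = 721.8
  P: 392.6 − 1(187.3) = 205.3
  Q: 0 + 1(187.3) = 187.3
Total out = 1114 kmol/h; y_Q = 187.3 / 1114 = 0.168.

0.168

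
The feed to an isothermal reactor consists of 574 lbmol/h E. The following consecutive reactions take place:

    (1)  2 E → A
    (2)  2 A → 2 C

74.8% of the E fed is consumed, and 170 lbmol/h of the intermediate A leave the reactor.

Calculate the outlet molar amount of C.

Conversion of E: E consumed = 2ξ₁ = 0.748 × 574 → ξ₁ = 214.7 lbmol/h.
A balance: n_A = 0 + 1ξ₁ − 2ξ₂ = 170 → ξ₂ = (1·214.7 − 170)/2 = 22.34 lbmol/h.
Outlet amounts (n = n₀ + Σ ν·ξ):
  E: 574 − 2(214.7) = 144.6
  A: 0 + 1(214.7) − 2(22.34) = 170
  C: 0 + 2(22.34) = 44.68

44.7 lbmol/h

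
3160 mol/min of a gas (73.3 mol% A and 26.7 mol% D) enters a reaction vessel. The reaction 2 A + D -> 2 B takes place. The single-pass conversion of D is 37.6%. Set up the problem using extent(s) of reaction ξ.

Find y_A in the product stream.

0.592

D reacted = 0.376 × 843.7 = 317.2 mol/min; ν_D = −1, so ξ = 317.2/1 = 317.2 mol/min.
Outlet amounts (n = n₀ + ν ξ):
  A: 2316 − 2(317.2) = 1682
  D: 843.7 − 1(317.2) = 526.5
  B: 0 + 2(317.2) = 634.5
Total out = 2843 mol/min; y_A = 1682 / 2843 = 0.5916.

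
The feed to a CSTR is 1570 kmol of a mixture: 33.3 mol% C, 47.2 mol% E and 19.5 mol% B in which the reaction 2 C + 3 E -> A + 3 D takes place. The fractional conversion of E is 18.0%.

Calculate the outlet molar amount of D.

133 kmol

E reacted = 0.18 × 741 = 133.4 kmol; ν_E = −3, so ξ = 133.4/3 = 44.46 kmol.
Outlet amounts (n = n₀ + ν ξ):
  C: 522.8 − 2(44.46) = 433.9
  E: 741 − 3(44.46) = 607.7
  A: 0 + 1(44.46) = 44.46
  D: 0 + 3(44.46) = 133.4
  B: 306.1 (inert)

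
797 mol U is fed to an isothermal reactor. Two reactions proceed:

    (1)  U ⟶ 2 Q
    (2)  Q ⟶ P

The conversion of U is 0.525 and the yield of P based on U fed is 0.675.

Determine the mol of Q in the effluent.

299 mol

Conversion of U: U consumed = 1ξ₁ = 0.525 × 797 → ξ₁ = 418.4 mol.
Yield of P: 1ξ₂ / 797 = 0.675 → ξ₂ = 538 mol.
Outlet amounts (n = n₀ + Σ ν·ξ):
  U: 797 − 1(418.4) = 378.6
  Q: 0 + 2(418.4) − 1(538) = 298.9
  P: 0 + 1(538) = 538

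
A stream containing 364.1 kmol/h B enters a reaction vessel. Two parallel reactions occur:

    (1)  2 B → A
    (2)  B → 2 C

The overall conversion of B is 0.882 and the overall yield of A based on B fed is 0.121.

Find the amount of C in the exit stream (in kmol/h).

Yield of A: 1ξ₁ / 364.1 = 0.121 → ξ₁ = 44.06 kmol/h.
Conversion of B: 2ξ₁ + 1ξ₂ = 0.882 × 364.1 = 321.1 → ξ₂ = 233 kmol/h.
Outlet amounts (n = n₀ + Σ ν·ξ):
  B: 364.1 − 2(44.06) − 1(233) = 42.96
  A: 0 + 1(44.06) = 44.06
  C: 0 + 2(233) = 466

466 kmol/h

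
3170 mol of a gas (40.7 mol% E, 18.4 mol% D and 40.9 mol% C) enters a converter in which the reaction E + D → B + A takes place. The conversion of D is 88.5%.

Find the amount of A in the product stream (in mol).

516 mol

D reacted = 0.885 × 583.3 = 516.2 mol; ν_D = −1, so ξ = 516.2/1 = 516.2 mol.
Outlet amounts (n = n₀ + ν ξ):
  E: 1290 − 1(516.2) = 774
  D: 583.3 − 1(516.2) = 67.08
  B: 0 + 1(516.2) = 516.2
  A: 0 + 1(516.2) = 516.2
  C: 1297 (inert)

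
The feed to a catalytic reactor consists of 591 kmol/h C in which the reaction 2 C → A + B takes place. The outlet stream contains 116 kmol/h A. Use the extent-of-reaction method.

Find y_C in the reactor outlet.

For A: n = n₀ + 1ξ → 116 = 0 + 1ξ, giving ξ = 116 kmol/h.
Outlet amounts (n = n₀ + ν ξ):
  C: 591 − 2(116) = 359
  A: 0 + 1(116) = 116
  B: 0 + 1(116) = 116
Total out = 591 kmol/h; y_C = 359 / 591 = 0.6074.

0.607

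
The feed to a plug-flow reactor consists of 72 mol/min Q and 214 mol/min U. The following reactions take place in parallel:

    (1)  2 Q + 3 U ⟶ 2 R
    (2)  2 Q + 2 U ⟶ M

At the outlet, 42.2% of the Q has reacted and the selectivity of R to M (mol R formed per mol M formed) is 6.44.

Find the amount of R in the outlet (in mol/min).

Conversion of Q: Q consumed = 0.422 × 72 = 30.38 mol/min = 2ξ₁ + 2ξ₂.
Selectivity: 2ξ₁ / (1ξ₂) = 6.44 → ξ₁ = 3.22 ξ₂.
Substitute: (2·3.22 + 2) ξ₂ = 30.38 → ξ₂ = 3.6 mol/min, ξ₁ = 11.59 mol/min.
Outlet amounts (n = n₀ + Σ ν·ξ):
  Q: 72 − 2(11.59) − 2(3.6) = 41.62
  U: 214 − 3(11.59) − 2(3.6) = 172
  R: 0 + 2(11.59) = 23.18
  M: 0 + 1(3.6) = 3.6

23.2 mol/min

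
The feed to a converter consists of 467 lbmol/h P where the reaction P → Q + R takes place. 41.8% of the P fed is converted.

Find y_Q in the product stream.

P reacted = 0.418 × 467 = 195.2 lbmol/h; ν_P = −1, so ξ = 195.2/1 = 195.2 lbmol/h.
Outlet amounts (n = n₀ + ν ξ):
  P: 467 − 1(195.2) = 271.8
  Q: 0 + 1(195.2) = 195.2
  R: 0 + 1(195.2) = 195.2
Total out = 662.2 lbmol/h; y_Q = 195.2 / 662.2 = 0.2948.

0.295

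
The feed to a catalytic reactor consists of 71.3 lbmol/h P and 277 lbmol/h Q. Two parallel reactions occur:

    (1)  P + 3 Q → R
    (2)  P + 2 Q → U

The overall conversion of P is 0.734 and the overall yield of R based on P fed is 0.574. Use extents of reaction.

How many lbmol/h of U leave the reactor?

11.4 lbmol/h

Yield of R: 1ξ₁ / 71.3 = 0.574 → ξ₁ = 40.93 lbmol/h.
Conversion of P: 1ξ₁ + 1ξ₂ = 0.734 × 71.3 = 52.33 → ξ₂ = 11.41 lbmol/h.
Outlet amounts (n = n₀ + Σ ν·ξ):
  P: 71.3 − 1(40.93) − 1(11.41) = 18.97
  Q: 277 − 3(40.93) − 2(11.41) = 131.4
  R: 0 + 1(40.93) = 40.93
  U: 0 + 1(11.41) = 11.41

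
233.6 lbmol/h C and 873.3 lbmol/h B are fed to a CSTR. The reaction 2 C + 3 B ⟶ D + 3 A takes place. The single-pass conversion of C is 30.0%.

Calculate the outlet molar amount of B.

C reacted = 0.3 × 233.6 = 70.08 lbmol/h; ν_C = −2, so ξ = 70.08/2 = 35.04 lbmol/h.
Outlet amounts (n = n₀ + ν ξ):
  C: 233.6 − 2(35.04) = 163.5
  B: 873.3 − 3(35.04) = 768.2
  D: 0 + 1(35.04) = 35.04
  A: 0 + 3(35.04) = 105.1

768 lbmol/h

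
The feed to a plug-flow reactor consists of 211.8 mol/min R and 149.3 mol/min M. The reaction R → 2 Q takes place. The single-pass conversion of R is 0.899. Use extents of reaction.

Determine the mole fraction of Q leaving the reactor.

0.69

R reacted = 0.899 × 211.8 = 190.4 mol/min; ν_R = −1, so ξ = 190.4/1 = 190.4 mol/min.
Outlet amounts (n = n₀ + ν ξ):
  R: 211.8 − 1(190.4) = 21.39
  Q: 0 + 2(190.4) = 380.8
  M: 149.3 (inert)
Total out = 551.5 mol/min; y_Q = 380.8 / 551.5 = 0.6905.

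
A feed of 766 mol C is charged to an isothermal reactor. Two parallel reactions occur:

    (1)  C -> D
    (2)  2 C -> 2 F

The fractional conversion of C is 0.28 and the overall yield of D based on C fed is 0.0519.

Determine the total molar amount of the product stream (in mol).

Yield of D: 1ξ₁ / 766 = 0.0519 → ξ₁ = 39.76 mol.
Conversion of C: 1ξ₁ + 2ξ₂ = 0.28 × 766 = 214.5 → ξ₂ = 87.36 mol.
Outlet amounts (n = n₀ + Σ ν·ξ):
  C: 766 − 1(39.76) − 2(87.36) = 551.5
  D: 0 + 1(39.76) = 39.76
  F: 0 + 2(87.36) = 174.7
Total out = 551.5 + 39.76 + 174.7 = 766 mol.

766 mol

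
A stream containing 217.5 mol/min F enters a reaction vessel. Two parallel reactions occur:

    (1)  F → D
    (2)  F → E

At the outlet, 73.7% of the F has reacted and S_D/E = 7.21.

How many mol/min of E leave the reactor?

Conversion of F: F consumed = 0.737 × 217.5 = 160.3 mol/min = 1ξ₁ + 1ξ₂.
Selectivity: 1ξ₁ / (1ξ₂) = 7.21 → ξ₁ = 7.21 ξ₂.
Substitute: (1·7.21 + 1) ξ₂ = 160.3 → ξ₂ = 19.52 mol/min, ξ₁ = 140.8 mol/min.
Outlet amounts (n = n₀ + Σ ν·ξ):
  F: 217.5 − 1(140.8) − 1(19.52) = 57.2
  D: 0 + 1(140.8) = 140.8
  E: 0 + 1(19.52) = 19.52

19.5 mol/min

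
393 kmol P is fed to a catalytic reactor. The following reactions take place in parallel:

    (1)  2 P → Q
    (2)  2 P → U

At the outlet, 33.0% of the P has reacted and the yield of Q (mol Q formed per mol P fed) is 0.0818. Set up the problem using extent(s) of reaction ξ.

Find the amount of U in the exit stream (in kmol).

32.7 kmol

Yield of Q: 1ξ₁ / 393 = 0.0818 → ξ₁ = 32.15 kmol.
Conversion of P: 2ξ₁ + 2ξ₂ = 0.33 × 393 = 129.7 → ξ₂ = 32.7 kmol.
Outlet amounts (n = n₀ + Σ ν·ξ):
  P: 393 − 2(32.15) − 2(32.7) = 263.3
  Q: 0 + 1(32.15) = 32.15
  U: 0 + 1(32.7) = 32.7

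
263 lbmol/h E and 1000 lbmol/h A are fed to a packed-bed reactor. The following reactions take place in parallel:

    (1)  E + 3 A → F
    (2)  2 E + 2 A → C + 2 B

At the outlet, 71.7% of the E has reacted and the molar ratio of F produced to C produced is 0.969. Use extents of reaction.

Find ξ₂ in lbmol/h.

Conversion of E: E consumed = 0.717 × 263 = 188.6 lbmol/h = 1ξ₁ + 2ξ₂.
Selectivity: 1ξ₁ / (1ξ₂) = 0.969 → ξ₁ = 0.969 ξ₂.
Substitute: (1·0.969 + 2) ξ₂ = 188.6 → ξ₂ = 63.51 lbmol/h, ξ₁ = 61.54 lbmol/h.
Outlet amounts (n = n₀ + Σ ν·ξ):
  E: 263 − 1(61.54) − 2(63.51) = 74.43
  A: 1000 − 3(61.54) − 2(63.51) = 688.3
  F: 0 + 1(61.54) = 61.54
  C: 0 + 1(63.51) = 63.51
  B: 0 + 2(63.51) = 127

ξ₂ = 63.5 lbmol/h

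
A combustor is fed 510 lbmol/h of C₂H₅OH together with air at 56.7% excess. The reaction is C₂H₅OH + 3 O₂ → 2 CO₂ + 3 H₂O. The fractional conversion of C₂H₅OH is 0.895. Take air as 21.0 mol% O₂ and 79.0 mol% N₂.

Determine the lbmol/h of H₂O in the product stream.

Stoichiometric O₂ = 3 × 510 = 1530 lbmol/h; O₂ fed = 1530 × 1.567 = 2398 lbmol/h.
N₂ fed = 2398 × 79/21 = 9019 lbmol/h.
Fuel reacted = 0.895 × 510 → ξ = 456.4 lbmol/h.
Outlet (n = n₀ + ν ξ):
  C₂H₅OH: 510 − 1(456.4) = 53.55
  O₂: 2398 − 3(456.4) = 1028
  N₂: 9019 (inert)
  CO₂: 0 + 2(456.4) = 912.9
  H₂O: 0 + 3(456.4) = 1369

1370 lbmol/h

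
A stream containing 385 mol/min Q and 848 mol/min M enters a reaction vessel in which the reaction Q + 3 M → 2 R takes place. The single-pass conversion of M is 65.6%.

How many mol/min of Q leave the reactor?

200 mol/min

M reacted = 0.656 × 848 = 556.3 mol/min; ν_M = −3, so ξ = 556.3/3 = 185.4 mol/min.
Outlet amounts (n = n₀ + ν ξ):
  Q: 385 − 1(185.4) = 199.6
  M: 848 − 3(185.4) = 291.7
  R: 0 + 2(185.4) = 370.9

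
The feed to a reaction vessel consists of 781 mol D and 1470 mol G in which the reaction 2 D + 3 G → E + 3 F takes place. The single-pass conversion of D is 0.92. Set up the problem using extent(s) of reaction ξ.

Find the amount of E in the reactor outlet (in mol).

D reacted = 0.92 × 781 = 718.5 mol; ν_D = −2, so ξ = 718.5/2 = 359.3 mol.
Outlet amounts (n = n₀ + ν ξ):
  D: 781 − 2(359.3) = 62.48
  G: 1470 − 3(359.3) = 392.2
  E: 0 + 1(359.3) = 359.3
  F: 0 + 3(359.3) = 1078

359 mol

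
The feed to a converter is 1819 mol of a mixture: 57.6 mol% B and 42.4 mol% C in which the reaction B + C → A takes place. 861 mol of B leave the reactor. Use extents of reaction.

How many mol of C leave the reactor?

For B: n = n₀ − 1ξ → 861 = 1048 − 1ξ, giving ξ = 186.7 mol.
Outlet amounts (n = n₀ + ν ξ):
  B: 1048 − 1(186.7) = 861
  C: 771.3 − 1(186.7) = 584.5
  A: 0 + 1(186.7) = 186.7

585 mol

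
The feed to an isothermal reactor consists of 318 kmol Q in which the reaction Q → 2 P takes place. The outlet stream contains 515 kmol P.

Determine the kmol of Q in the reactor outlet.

60.5 kmol

For P: n = n₀ + 2ξ → 515 = 0 + 2ξ, giving ξ = 257.5 kmol.
Outlet amounts (n = n₀ + ν ξ):
  Q: 318 − 1(257.5) = 60.5
  P: 0 + 2(257.5) = 515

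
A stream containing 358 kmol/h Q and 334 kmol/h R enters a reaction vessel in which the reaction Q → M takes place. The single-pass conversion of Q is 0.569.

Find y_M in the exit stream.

Q reacted = 0.569 × 358 = 203.7 kmol/h; ν_Q = −1, so ξ = 203.7/1 = 203.7 kmol/h.
Outlet amounts (n = n₀ + ν ξ):
  Q: 358 − 1(203.7) = 154.3
  M: 0 + 1(203.7) = 203.7
  R: 334 (inert)
Total out = 692 kmol/h; y_M = 203.7 / 692 = 0.2944.

0.294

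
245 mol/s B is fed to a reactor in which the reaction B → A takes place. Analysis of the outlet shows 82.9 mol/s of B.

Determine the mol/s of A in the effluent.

162 mol/s

For B: n = n₀ − 1ξ → 82.9 = 245 − 1ξ, giving ξ = 162.1 mol/s.
Outlet amounts (n = n₀ + ν ξ):
  B: 245 − 1(162.1) = 82.9
  A: 0 + 1(162.1) = 162.1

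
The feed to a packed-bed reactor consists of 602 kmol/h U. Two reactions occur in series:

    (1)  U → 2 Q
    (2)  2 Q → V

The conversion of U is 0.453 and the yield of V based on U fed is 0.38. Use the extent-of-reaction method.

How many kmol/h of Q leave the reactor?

Conversion of U: U consumed = 1ξ₁ = 0.453 × 602 → ξ₁ = 272.7 kmol/h.
Yield of V: 1ξ₂ / 602 = 0.38 → ξ₂ = 228.8 kmol/h.
Outlet amounts (n = n₀ + Σ ν·ξ):
  U: 602 − 1(272.7) = 329.3
  Q: 0 + 2(272.7) − 2(228.8) = 87.89
  V: 0 + 1(228.8) = 228.8

87.9 kmol/h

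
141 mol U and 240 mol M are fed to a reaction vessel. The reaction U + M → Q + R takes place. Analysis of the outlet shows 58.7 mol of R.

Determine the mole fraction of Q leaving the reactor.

0.154

For R: n = n₀ + 1ξ → 58.7 = 0 + 1ξ, giving ξ = 58.7 mol.
Outlet amounts (n = n₀ + ν ξ):
  U: 141 − 1(58.7) = 82.3
  M: 240 − 1(58.7) = 181.3
  Q: 0 + 1(58.7) = 58.7
  R: 0 + 1(58.7) = 58.7
Total out = 381 mol; y_Q = 58.7 / 381 = 0.1541.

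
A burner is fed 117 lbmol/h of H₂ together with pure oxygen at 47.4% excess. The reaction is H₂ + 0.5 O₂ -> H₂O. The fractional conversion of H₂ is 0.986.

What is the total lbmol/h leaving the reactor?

146 lbmol/h

Stoichiometric O₂ = 0.5 × 117 = 58.5 lbmol/h; O₂ fed = 58.5 × 1.474 = 86.23 lbmol/h.
Fuel reacted = 0.986 × 117 → ξ = 115.4 lbmol/h.
Outlet (n = n₀ + ν ξ):
  H₂: 117 − 1(115.4) = 1.638
  O₂: 86.23 − 0.5(115.4) = 28.55
  H₂O: 0 + 1(115.4) = 115.4
Total out = 1.638 + 28.55 + 115.4 = 145.5 lbmol/h.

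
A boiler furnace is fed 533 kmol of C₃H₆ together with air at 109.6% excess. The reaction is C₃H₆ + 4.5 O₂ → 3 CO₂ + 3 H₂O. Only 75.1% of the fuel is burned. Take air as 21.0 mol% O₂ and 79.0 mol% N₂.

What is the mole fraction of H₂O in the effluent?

Stoichiometric O₂ = 4.5 × 533 = 2398 kmol; O₂ fed = 2398 × 2.096 = 5027 kmol.
N₂ fed = 5027 × 79/21 = 18910 kmol.
Fuel reacted = 0.751 × 533 → ξ = 400.3 kmol.
Outlet (n = n₀ + ν ξ):
  C₃H₆: 533 − 1(400.3) = 132.7
  O₂: 5027 − 4.5(400.3) = 3226
  N₂: 18910 (inert)
  CO₂: 0 + 3(400.3) = 1201
  H₂O: 0 + 3(400.3) = 1201
Total out = 24670 kmol; y_H₂O = 1201 / 24670 = 0.04867.

0.0487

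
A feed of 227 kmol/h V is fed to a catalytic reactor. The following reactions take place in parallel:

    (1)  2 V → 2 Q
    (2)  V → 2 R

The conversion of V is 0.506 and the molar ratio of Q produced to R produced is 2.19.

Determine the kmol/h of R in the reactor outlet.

Conversion of V: V consumed = 0.506 × 227 = 114.9 kmol/h = 2ξ₁ + 1ξ₂.
Selectivity: 2ξ₁ / (2ξ₂) = 2.19 → ξ₁ = 2.19 ξ₂.
Substitute: (2·2.19 + 1) ξ₂ = 114.9 → ξ₂ = 21.35 kmol/h, ξ₁ = 46.76 kmol/h.
Outlet amounts (n = n₀ + Σ ν·ξ):
  V: 227 − 2(46.76) − 1(21.35) = 112.1
  Q: 0 + 2(46.76) = 93.51
  R: 0 + 2(21.35) = 42.7

42.7 kmol/h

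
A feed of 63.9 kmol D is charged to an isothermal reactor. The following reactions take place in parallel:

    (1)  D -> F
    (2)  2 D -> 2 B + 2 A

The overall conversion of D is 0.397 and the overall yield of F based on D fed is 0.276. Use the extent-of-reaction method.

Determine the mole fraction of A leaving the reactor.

0.108

Yield of F: 1ξ₁ / 63.9 = 0.276 → ξ₁ = 17.64 kmol.
Conversion of D: 1ξ₁ + 2ξ₂ = 0.397 × 63.9 = 25.37 → ξ₂ = 3.866 kmol.
Outlet amounts (n = n₀ + Σ ν·ξ):
  D: 63.9 − 1(17.64) − 2(3.866) = 38.53
  F: 0 + 1(17.64) = 17.64
  B: 0 + 2(3.866) = 7.732
  A: 0 + 2(3.866) = 7.732
Total out = 71.63 kmol; y_A = 7.732 / 71.63 = 0.1079.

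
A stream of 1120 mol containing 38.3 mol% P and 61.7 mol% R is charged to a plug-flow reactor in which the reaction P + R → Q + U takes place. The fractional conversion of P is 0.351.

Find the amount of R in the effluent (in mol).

P reacted = 0.351 × 429 = 150.6 mol; ν_P = −1, so ξ = 150.6/1 = 150.6 mol.
Outlet amounts (n = n₀ + ν ξ):
  P: 429 − 1(150.6) = 278.4
  R: 691 − 1(150.6) = 540.5
  Q: 0 + 1(150.6) = 150.6
  U: 0 + 1(150.6) = 150.6

540 mol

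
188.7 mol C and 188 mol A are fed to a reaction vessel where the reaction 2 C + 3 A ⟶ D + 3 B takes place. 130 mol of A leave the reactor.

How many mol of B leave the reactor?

For A: n = n₀ − 3ξ → 130 = 188 − 3ξ, giving ξ = 19.33 mol.
Outlet amounts (n = n₀ + ν ξ):
  C: 188.7 − 2(19.33) = 150
  A: 188 − 3(19.33) = 130
  D: 0 + 1(19.33) = 19.33
  B: 0 + 3(19.33) = 58

58 mol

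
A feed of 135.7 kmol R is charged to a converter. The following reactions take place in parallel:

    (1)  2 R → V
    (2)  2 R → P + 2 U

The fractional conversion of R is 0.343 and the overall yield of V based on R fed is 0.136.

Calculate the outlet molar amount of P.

Yield of V: 1ξ₁ / 135.7 = 0.136 → ξ₁ = 18.46 kmol.
Conversion of R: 2ξ₁ + 2ξ₂ = 0.343 × 135.7 = 46.55 → ξ₂ = 4.817 kmol.
Outlet amounts (n = n₀ + Σ ν·ξ):
  R: 135.7 − 2(18.46) − 2(4.817) = 89.15
  V: 0 + 1(18.46) = 18.46
  P: 0 + 1(4.817) = 4.817
  U: 0 + 2(4.817) = 9.635

4.82 kmol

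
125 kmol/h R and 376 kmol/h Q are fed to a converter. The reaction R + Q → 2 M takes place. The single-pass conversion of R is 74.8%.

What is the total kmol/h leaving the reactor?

R reacted = 0.748 × 125 = 93.5 kmol/h; ν_R = −1, so ξ = 93.5/1 = 93.5 kmol/h.
Outlet amounts (n = n₀ + ν ξ):
  R: 125 − 1(93.5) = 31.5
  Q: 376 − 1(93.5) = 282.5
  M: 0 + 2(93.5) = 187
Total out = 31.5 + 282.5 + 187 = 501 kmol/h.

501 kmol/h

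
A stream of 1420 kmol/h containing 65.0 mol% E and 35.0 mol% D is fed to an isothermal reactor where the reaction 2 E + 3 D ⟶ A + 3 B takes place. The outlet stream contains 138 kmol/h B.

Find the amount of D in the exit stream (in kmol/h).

For B: n = n₀ + 3ξ → 138 = 0 + 3ξ, giving ξ = 46 kmol/h.
Outlet amounts (n = n₀ + ν ξ):
  E: 923 − 2(46) = 831
  D: 497 − 3(46) = 359
  A: 0 + 1(46) = 46
  B: 0 + 3(46) = 138

359 kmol/h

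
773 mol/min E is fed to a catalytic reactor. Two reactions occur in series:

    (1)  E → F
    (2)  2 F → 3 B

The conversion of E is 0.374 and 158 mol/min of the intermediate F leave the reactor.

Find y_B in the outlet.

Conversion of E: E consumed = 1ξ₁ = 0.374 × 773 → ξ₁ = 289.1 mol/min.
F balance: n_F = 0 + 1ξ₁ − 2ξ₂ = 158 → ξ₂ = (1·289.1 − 158)/2 = 65.55 mol/min.
Outlet amounts (n = n₀ + Σ ν·ξ):
  E: 773 − 1(289.1) = 483.9
  F: 0 + 1(289.1) − 2(65.55) = 158
  B: 0 + 3(65.55) = 196.7
Total out = 838.6 mol/min; y_B = 196.7 / 838.6 = 0.2345.

0.235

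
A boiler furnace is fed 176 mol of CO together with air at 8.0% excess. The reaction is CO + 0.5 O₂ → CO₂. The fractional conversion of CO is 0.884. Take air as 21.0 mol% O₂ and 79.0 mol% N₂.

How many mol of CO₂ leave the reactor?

Stoichiometric O₂ = 0.5 × 176 = 88 mol; O₂ fed = 88 × 1.080 = 95.04 mol.
N₂ fed = 95.04 × 79/21 = 357.5 mol.
Fuel reacted = 0.884 × 176 → ξ = 155.6 mol.
Outlet (n = n₀ + ν ξ):
  CO: 176 − 1(155.6) = 20.42
  O₂: 95.04 − 0.5(155.6) = 17.25
  N₂: 357.5 (inert)
  CO₂: 0 + 1(155.6) = 155.6

156 mol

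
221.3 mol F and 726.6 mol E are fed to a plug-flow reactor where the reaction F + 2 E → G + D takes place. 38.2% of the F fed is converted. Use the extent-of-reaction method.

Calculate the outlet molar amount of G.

F reacted = 0.382 × 221.3 = 84.54 mol; ν_F = −1, so ξ = 84.54/1 = 84.54 mol.
Outlet amounts (n = n₀ + ν ξ):
  F: 221.3 − 1(84.54) = 136.8
  E: 726.6 − 2(84.54) = 557.5
  G: 0 + 1(84.54) = 84.54
  D: 0 + 1(84.54) = 84.54

84.5 mol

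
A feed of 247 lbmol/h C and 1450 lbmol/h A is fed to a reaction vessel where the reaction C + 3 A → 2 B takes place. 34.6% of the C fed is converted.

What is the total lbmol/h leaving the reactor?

C reacted = 0.346 × 247 = 85.46 lbmol/h; ν_C = −1, so ξ = 85.46/1 = 85.46 lbmol/h.
Outlet amounts (n = n₀ + ν ξ):
  C: 247 − 1(85.46) = 161.5
  A: 1450 − 3(85.46) = 1194
  B: 0 + 2(85.46) = 170.9
Total out = 161.5 + 1194 + 170.9 = 1526 lbmol/h.

1530 lbmol/h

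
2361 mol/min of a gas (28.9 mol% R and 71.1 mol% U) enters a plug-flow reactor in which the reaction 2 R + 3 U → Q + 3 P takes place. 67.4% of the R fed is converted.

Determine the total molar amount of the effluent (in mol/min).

2130 mol/min

R reacted = 0.674 × 682.3 = 459.9 mol/min; ν_R = −2, so ξ = 459.9/2 = 229.9 mol/min.
Outlet amounts (n = n₀ + ν ξ):
  R: 682.3 − 2(229.9) = 222.4
  U: 1679 − 3(229.9) = 988.8
  Q: 0 + 1(229.9) = 229.9
  P: 0 + 3(229.9) = 689.8
Total out = 222.4 + 988.8 + 229.9 + 689.8 = 2131 mol/min.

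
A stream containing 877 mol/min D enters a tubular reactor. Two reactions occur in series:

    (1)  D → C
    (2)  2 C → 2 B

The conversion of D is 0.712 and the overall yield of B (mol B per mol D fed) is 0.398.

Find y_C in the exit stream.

0.314

Conversion of D: D consumed = 1ξ₁ = 0.712 × 877 → ξ₁ = 624.4 mol/min.
Yield of B: 2ξ₂ / 877 = 0.398 → ξ₂ = 174.5 mol/min.
Outlet amounts (n = n₀ + Σ ν·ξ):
  D: 877 − 1(624.4) = 252.6
  C: 0 + 1(624.4) − 2(174.5) = 275.4
  B: 0 + 2(174.5) = 349
Total out = 877 mol/min; y_C = 275.4 / 877 = 0.314.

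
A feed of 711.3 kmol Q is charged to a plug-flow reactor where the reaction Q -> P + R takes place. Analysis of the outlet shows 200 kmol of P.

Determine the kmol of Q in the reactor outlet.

For P: n = n₀ + 1ξ → 200 = 0 + 1ξ, giving ξ = 200 kmol.
Outlet amounts (n = n₀ + ν ξ):
  Q: 711.3 − 1(200) = 511.3
  P: 0 + 1(200) = 200
  R: 0 + 1(200) = 200

511 kmol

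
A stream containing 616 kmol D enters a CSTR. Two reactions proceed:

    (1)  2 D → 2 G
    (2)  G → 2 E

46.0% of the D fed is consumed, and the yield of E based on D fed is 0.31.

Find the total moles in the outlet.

711 kmol

Conversion of D: D consumed = 2ξ₁ = 0.46 × 616 → ξ₁ = 141.7 kmol.
Yield of E: 2ξ₂ / 616 = 0.31 → ξ₂ = 95.48 kmol.
Outlet amounts (n = n₀ + Σ ν·ξ):
  D: 616 − 2(141.7) = 332.6
  G: 0 + 2(141.7) − 1(95.48) = 187.9
  E: 0 + 2(95.48) = 191
Total out = 332.6 + 187.9 + 191 = 711.5 kmol.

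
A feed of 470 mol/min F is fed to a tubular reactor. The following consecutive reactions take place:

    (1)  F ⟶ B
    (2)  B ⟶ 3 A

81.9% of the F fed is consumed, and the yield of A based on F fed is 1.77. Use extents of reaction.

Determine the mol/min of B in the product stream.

108 mol/min

Conversion of F: F consumed = 1ξ₁ = 0.819 × 470 → ξ₁ = 384.9 mol/min.
Yield of A: 3ξ₂ / 470 = 1.77 → ξ₂ = 277.3 mol/min.
Outlet amounts (n = n₀ + Σ ν·ξ):
  F: 470 − 1(384.9) = 85.07
  B: 0 + 1(384.9) − 1(277.3) = 107.6
  A: 0 + 3(277.3) = 831.9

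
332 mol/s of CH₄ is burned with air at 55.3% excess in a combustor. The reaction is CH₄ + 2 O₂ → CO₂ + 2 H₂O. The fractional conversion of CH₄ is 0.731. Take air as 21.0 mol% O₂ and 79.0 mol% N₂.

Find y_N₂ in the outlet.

Stoichiometric O₂ = 2 × 332 = 664 mol/s; O₂ fed = 664 × 1.553 = 1031 mol/s.
N₂ fed = 1031 × 79/21 = 3879 mol/s.
Fuel reacted = 0.731 × 332 → ξ = 242.7 mol/s.
Outlet (n = n₀ + ν ξ):
  CH₄: 332 − 1(242.7) = 89.31
  O₂: 1031 − 2(242.7) = 545.8
  N₂: 3879 (inert)
  CO₂: 0 + 1(242.7) = 242.7
  H₂O: 0 + 2(242.7) = 485.4
Total out = 5242 mol/s; y_N₂ = 3879 / 5242 = 0.74.

0.74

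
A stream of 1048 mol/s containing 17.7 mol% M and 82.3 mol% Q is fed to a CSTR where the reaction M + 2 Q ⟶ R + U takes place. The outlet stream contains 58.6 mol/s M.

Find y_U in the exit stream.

For M: n = n₀ − 1ξ → 58.6 = 185.5 − 1ξ, giving ξ = 126.9 mol/s.
Outlet amounts (n = n₀ + ν ξ):
  M: 185.5 − 1(126.9) = 58.6
  Q: 862.5 − 2(126.9) = 608.7
  R: 0 + 1(126.9) = 126.9
  U: 0 + 1(126.9) = 126.9
Total out = 921.1 mol/s; y_U = 126.9 / 921.1 = 0.1378.

0.138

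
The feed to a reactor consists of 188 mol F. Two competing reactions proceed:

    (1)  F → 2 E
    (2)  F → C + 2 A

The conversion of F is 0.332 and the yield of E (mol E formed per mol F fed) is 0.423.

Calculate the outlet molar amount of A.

Yield of E: 2ξ₁ / 188 = 0.423 → ξ₁ = 39.76 mol.
Conversion of F: 1ξ₁ + 1ξ₂ = 0.332 × 188 = 62.42 → ξ₂ = 22.65 mol.
Outlet amounts (n = n₀ + Σ ν·ξ):
  F: 188 − 1(39.76) − 1(22.65) = 125.6
  E: 0 + 2(39.76) = 79.52
  C: 0 + 1(22.65) = 22.65
  A: 0 + 2(22.65) = 45.31

45.3 mol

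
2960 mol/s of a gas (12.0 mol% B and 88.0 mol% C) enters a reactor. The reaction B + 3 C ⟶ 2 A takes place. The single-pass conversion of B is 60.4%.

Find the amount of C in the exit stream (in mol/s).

1960 mol/s

B reacted = 0.604 × 355.2 = 214.5 mol/s; ν_B = −1, so ξ = 214.5/1 = 214.5 mol/s.
Outlet amounts (n = n₀ + ν ξ):
  B: 355.2 − 1(214.5) = 140.7
  C: 2605 − 3(214.5) = 1961
  A: 0 + 2(214.5) = 429.1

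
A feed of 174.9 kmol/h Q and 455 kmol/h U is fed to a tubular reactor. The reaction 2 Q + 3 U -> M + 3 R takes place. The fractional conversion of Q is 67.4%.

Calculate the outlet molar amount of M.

58.9 kmol/h

Q reacted = 0.674 × 174.9 = 117.9 kmol/h; ν_Q = −2, so ξ = 117.9/2 = 58.94 kmol/h.
Outlet amounts (n = n₀ + ν ξ):
  Q: 174.9 − 2(58.94) = 57.02
  U: 455 − 3(58.94) = 278.2
  M: 0 + 1(58.94) = 58.94
  R: 0 + 3(58.94) = 176.8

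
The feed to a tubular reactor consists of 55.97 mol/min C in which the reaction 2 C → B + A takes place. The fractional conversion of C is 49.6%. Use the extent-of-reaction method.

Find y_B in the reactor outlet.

C reacted = 0.496 × 55.97 = 27.76 mol/min; ν_C = −2, so ξ = 27.76/2 = 13.88 mol/min.
Outlet amounts (n = n₀ + ν ξ):
  C: 55.97 − 2(13.88) = 28.21
  B: 0 + 1(13.88) = 13.88
  A: 0 + 1(13.88) = 13.88
Total out = 55.97 mol/min; y_B = 13.88 / 55.97 = 0.248.

0.248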